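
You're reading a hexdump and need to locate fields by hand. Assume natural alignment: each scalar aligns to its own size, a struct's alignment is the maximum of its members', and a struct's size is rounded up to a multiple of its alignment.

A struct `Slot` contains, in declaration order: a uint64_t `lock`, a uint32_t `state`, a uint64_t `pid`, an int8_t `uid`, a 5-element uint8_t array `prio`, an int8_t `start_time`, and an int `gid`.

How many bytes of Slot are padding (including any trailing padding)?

@0: lock [8B, align 8] → 8
@8: state [4B, align 4] → 12
+4 pad (align 8)
@16: pid [8B, align 8] → 24
@24: uid [1B, align 1] → 25
@25: prio [5B, align 1] → 30
@30: start_time [1B, align 1] → 31
+1 pad (align 4)
@32: gid [4B, align 4] → 36
+4 tail pad (align 8)
size 40, align 8
data bytes 31, size 40 → padding 9

9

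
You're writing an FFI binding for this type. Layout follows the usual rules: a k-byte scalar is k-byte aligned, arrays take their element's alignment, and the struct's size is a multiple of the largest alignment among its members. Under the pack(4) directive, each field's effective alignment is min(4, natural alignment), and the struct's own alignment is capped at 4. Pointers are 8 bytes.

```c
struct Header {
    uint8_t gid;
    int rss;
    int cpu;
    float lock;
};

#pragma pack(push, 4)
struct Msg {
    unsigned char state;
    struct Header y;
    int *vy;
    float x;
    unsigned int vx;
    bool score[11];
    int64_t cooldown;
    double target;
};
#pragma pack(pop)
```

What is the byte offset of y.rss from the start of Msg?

8

Header: gid at 0 (size 1, align 1) → ends 1; pad 3 to align 4 for rss; rss at 4 (size 4, align 4) → ends 8; cpu at 8 (size 4, align 4) → ends 12; lock at 12 (size 4, align 4) → ends 16; total 16 bytes, alignment 4
state at 0 (size 1, align 1) → ends 1
pad 3 to align 4 for y
y at 4 (size 16, align 4) → ends 20
within Header: rss at 4
4 + 4 = 8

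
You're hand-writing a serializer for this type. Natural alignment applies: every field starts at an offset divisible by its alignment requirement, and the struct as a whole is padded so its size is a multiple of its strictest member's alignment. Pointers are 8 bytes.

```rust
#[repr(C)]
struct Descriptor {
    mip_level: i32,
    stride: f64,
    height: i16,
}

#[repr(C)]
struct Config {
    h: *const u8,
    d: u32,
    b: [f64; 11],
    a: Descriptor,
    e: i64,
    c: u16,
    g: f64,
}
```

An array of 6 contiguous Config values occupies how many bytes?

Descriptor: @0: mip_level [4B, align 4] → 4; +4 pad (align 8); @8: stride [8B, align 8] → 16; @16: height [2B, align 2] → 18; +6 tail pad (align 8); size 24, align 8
@0: h [8B, align 8] → 8
@8: d [4B, align 4] → 12
+4 pad (align 8)
@16: b [88B, align 8] → 104
@104: a [24B, align 8] → 128
@128: e [8B, align 8] → 136
@136: c [2B, align 2] → 138
+6 pad (align 8)
@144: g [8B, align 8] → 152
size 152, align 8
array of 6: 6 × 152 = 912

912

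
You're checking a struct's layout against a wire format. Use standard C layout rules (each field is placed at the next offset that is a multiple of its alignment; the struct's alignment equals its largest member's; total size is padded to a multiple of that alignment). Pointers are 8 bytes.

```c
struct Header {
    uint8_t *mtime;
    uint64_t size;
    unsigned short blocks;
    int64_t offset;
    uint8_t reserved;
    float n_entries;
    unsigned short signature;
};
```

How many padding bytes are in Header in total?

0..8  mtime  (8B, 8-aligned)
8..16  size  (8B, 8-aligned)
16..18  blocks  (2B, 2-aligned)
18..24  -- padding (6B)
24..32  offset  (8B, 8-aligned)
32..33  reserved  (1B, 1-aligned)
33..36  -- padding (3B)
36..40  n_entries  (4B, 4-aligned)
40..42  signature  (2B, 2-aligned)
42..48  -- tail padding (6B)
sizeof = 48, alignof = 8
data bytes 33, size 48 → padding 15

15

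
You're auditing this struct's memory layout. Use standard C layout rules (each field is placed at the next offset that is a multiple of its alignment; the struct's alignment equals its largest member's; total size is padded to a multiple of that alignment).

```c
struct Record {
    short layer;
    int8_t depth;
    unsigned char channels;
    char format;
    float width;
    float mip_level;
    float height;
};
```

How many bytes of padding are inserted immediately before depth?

layer at 0 (size 2, align 2) → ends 2
depth at 2 (size 1, align 1) → ends 3

0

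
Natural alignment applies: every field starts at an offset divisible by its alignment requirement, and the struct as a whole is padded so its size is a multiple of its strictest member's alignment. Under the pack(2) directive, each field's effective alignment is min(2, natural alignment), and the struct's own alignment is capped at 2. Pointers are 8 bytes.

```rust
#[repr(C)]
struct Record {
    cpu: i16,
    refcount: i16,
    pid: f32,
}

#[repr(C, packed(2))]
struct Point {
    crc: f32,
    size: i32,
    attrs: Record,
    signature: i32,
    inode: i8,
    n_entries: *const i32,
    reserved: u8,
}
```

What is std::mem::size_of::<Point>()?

32 bytes

Record: cpu at 0 (size 2, align 2) → ends 2; refcount at 2 (size 2, align 2) → ends 4; pid at 4 (size 4, align 4) → ends 8; total 8 bytes, alignment 4
crc at 0 (size 4, align 2) → ends 4
size at 4 (size 4, align 2) → ends 8
attrs at 8 (size 8, align 2) → ends 16
signature at 16 (size 4, align 2) → ends 20
inode at 20 (size 1, align 1) → ends 21
pad 1 to align 2 for n_entries
n_entries at 22 (size 8, align 2) → ends 30
reserved at 30 (size 1, align 1) → ends 31
tail pad 1 to reach multiple of 2
total 32 bytes, alignment 2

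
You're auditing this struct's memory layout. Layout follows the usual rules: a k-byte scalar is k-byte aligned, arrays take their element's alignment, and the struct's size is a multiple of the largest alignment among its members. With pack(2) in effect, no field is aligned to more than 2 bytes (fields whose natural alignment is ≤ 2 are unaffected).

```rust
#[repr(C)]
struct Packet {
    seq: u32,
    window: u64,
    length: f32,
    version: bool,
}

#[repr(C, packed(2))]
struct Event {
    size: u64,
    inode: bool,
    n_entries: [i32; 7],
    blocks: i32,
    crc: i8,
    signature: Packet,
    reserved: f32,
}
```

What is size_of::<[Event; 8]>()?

576

Packet: 0..4  seq  (4B, 4-aligned); 4..8  -- padding (4B); 8..16  window  (8B, 8-aligned); 16..20  length  (4B, 4-aligned); 20..21  version  (1B, 1-aligned); 21..24  -- tail padding (3B); sizeof = 24, alignof = 8
0..8  size  (8B, 2-aligned)
8..9  inode  (1B, 1-aligned)
9..10  -- padding (1B)
10..38  n_entries  (28B, 2-aligned)
38..42  blocks  (4B, 2-aligned)
42..43  crc  (1B, 1-aligned)
43..44  -- padding (1B)
44..68  signature  (24B, 2-aligned)
68..72  reserved  (4B, 2-aligned)
sizeof = 72, alignof = 2
array of 8: 8 × 72 = 576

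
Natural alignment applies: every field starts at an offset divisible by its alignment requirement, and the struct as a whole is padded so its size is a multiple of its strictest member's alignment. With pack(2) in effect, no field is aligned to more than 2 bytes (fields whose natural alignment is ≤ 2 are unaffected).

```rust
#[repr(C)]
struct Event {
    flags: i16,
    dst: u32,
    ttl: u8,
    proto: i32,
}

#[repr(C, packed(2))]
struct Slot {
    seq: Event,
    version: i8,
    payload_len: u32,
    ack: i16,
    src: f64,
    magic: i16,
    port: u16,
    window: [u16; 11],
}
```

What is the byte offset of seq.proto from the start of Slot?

Event: @0: flags [2B, align 2] → 2; +2 pad (align 4); @4: dst [4B, align 4] → 8; @8: ttl [1B, align 1] → 9; +3 pad (align 4); @12: proto [4B, align 4] → 16; size 16, align 4
@0: seq [16B, align 2] → 16
within Event: proto at 12
0 + 12 = 12

12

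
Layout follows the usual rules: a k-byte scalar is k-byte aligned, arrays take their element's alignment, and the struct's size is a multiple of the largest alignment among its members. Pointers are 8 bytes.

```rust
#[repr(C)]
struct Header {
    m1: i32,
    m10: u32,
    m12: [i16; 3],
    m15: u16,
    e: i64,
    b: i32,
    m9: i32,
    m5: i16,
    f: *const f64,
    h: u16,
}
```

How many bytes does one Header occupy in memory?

m1 at 0 (size 4, align 4) → ends 4
m10 at 4 (size 4, align 4) → ends 8
m12 at 8 (size 6, align 2) → ends 14
m15 at 14 (size 2, align 2) → ends 16
e at 16 (size 8, align 8) → ends 24
b at 24 (size 4, align 4) → ends 28
m9 at 28 (size 4, align 4) → ends 32
m5 at 32 (size 2, align 2) → ends 34
pad 6 to align 8 for f
f at 40 (size 8, align 8) → ends 48
h at 48 (size 2, align 2) → ends 50
tail pad 6 to reach multiple of 8
total 56 bytes, alignment 8

56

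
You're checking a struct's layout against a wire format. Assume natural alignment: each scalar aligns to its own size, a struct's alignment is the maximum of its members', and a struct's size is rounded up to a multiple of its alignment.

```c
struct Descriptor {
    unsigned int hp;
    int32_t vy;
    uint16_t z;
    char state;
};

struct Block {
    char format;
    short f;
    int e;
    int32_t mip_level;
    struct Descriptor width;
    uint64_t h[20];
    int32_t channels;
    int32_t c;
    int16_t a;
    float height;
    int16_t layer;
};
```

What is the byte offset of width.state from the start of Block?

Descriptor: hp at 0 (size 4, align 4) → ends 4; vy at 4 (size 4, align 4) → ends 8; z at 8 (size 2, align 2) → ends 10; state at 10 (size 1, align 1) → ends 11; tail pad 1 to reach multiple of 4; total 12 bytes, alignment 4
format at 0 (size 1, align 1) → ends 1
pad 1 to align 2 for f
f at 2 (size 2, align 2) → ends 4
e at 4 (size 4, align 4) → ends 8
mip_level at 8 (size 4, align 4) → ends 12
width at 12 (size 12, align 4) → ends 24
within Descriptor: state at 10
12 + 10 = 22

22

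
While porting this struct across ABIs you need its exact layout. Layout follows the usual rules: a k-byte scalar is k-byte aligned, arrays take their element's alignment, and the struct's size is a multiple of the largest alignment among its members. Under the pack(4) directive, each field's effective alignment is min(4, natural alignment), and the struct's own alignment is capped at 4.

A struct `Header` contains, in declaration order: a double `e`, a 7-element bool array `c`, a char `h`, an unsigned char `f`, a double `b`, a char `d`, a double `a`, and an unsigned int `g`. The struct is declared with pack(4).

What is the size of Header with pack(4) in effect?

44

e at 0 (size 8, align 4) → ends 8
c at 8 (size 7, align 1) → ends 15
h at 15 (size 1, align 1) → ends 16
f at 16 (size 1, align 1) → ends 17
pad 3 to align 4 for b
b at 20 (size 8, align 4) → ends 28
d at 28 (size 1, align 1) → ends 29
pad 3 to align 4 for a
a at 32 (size 8, align 4) → ends 40
g at 40 (size 4, align 4) → ends 44
total 44 bytes, alignment 4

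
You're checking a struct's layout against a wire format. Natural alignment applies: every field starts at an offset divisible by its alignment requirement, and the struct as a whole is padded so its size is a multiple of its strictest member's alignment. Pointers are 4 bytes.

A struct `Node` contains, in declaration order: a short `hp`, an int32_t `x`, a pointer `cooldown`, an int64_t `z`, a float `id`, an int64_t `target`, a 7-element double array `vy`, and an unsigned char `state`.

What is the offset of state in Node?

96

@0: hp [2B, align 2] → 2
+2 pad (align 4)
@4: x [4B, align 4] → 8
@8: cooldown [4B, align 4] → 12
+4 pad (align 8)
@16: z [8B, align 8] → 24
@24: id [4B, align 4] → 28
+4 pad (align 8)
@32: target [8B, align 8] → 40
@40: vy [56B, align 8] → 96
@96: state [1B, align 1] → 97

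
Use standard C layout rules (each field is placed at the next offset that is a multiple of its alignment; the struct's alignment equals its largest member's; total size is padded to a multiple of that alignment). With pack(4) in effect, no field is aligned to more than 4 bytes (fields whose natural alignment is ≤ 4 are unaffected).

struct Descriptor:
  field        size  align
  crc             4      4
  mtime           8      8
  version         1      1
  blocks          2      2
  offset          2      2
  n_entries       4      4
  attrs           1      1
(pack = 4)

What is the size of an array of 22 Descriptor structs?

616

0..4  crc  (4B, 4-aligned)
4..12  mtime  (8B, 4-aligned)
12..13  version  (1B, 1-aligned)
13..14  -- padding (1B)
14..16  blocks  (2B, 2-aligned)
16..18  offset  (2B, 2-aligned)
18..20  -- padding (2B)
20..24  n_entries  (4B, 4-aligned)
24..25  attrs  (1B, 1-aligned)
25..28  -- tail padding (3B)
sizeof = 28, alignof = 4
array of 22: 22 × 28 = 616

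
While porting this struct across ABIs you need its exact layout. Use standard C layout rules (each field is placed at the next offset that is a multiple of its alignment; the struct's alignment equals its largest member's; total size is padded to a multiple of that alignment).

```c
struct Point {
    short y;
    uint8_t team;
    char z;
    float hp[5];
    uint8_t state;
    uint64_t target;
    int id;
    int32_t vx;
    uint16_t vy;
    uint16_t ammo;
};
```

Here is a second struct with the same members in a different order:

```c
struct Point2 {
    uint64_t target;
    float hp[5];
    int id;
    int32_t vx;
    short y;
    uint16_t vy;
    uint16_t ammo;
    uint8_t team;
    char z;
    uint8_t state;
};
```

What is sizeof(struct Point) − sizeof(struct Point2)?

8

0..2  y  (2B, 2-aligned)
2..3  team  (1B, 1-aligned)
3..4  z  (1B, 1-aligned)
4..24  hp  (20B, 4-aligned)
24..25  state  (1B, 1-aligned)
25..32  -- padding (7B)
32..40  target  (8B, 8-aligned)
40..44  id  (4B, 4-aligned)
44..48  vx  (4B, 4-aligned)
48..50  vy  (2B, 2-aligned)
50..52  ammo  (2B, 2-aligned)
52..56  -- tail padding (4B)
sizeof = 56, alignof = 8
— Point2 —
0..8  target  (8B, 8-aligned)
8..28  hp  (20B, 4-aligned)
28..32  id  (4B, 4-aligned)
32..36  vx  (4B, 4-aligned)
36..38  y  (2B, 2-aligned)
38..40  vy  (2B, 2-aligned)
40..42  ammo  (2B, 2-aligned)
42..43  team  (1B, 1-aligned)
43..44  z  (1B, 1-aligned)
44..45  state  (1B, 1-aligned)
45..48  -- tail padding (3B)
sizeof = 48, alignof = 8
56 − 48 = 8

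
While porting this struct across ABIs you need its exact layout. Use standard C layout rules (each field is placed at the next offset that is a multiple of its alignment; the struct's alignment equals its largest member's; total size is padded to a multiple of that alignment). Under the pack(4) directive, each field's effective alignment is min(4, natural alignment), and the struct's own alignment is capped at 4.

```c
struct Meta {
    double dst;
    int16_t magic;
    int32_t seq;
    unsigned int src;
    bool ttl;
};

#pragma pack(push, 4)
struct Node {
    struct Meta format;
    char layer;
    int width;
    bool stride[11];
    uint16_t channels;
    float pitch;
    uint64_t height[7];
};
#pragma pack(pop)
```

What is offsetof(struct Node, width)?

28

Meta: @0: dst [8B, align 8] → 8; @8: magic [2B, align 2] → 10; +2 pad (align 4); @12: seq [4B, align 4] → 16; @16: src [4B, align 4] → 20; @20: ttl [1B, align 1] → 21; +3 tail pad (align 8); size 24, align 8
@0: format [24B, align 4] → 24
@24: layer [1B, align 1] → 25
+3 pad (align 4)
@28: width [4B, align 4] → 32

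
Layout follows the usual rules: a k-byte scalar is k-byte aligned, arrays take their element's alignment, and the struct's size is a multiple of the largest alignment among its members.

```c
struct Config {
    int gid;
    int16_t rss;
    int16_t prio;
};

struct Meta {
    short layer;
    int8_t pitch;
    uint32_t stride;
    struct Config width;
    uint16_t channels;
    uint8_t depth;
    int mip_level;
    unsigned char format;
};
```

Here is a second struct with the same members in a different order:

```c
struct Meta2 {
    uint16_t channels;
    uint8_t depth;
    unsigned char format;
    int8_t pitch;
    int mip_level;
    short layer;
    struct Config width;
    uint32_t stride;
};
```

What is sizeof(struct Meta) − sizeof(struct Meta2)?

0

Config: gid at 0 (size 4, align 4) → ends 4; rss at 4 (size 2, align 2) → ends 6; prio at 6 (size 2, align 2) → ends 8; total 8 bytes, alignment 4
layer at 0 (size 2, align 2) → ends 2
pitch at 2 (size 1, align 1) → ends 3
pad 1 to align 4 for stride
stride at 4 (size 4, align 4) → ends 8
width at 8 (size 8, align 4) → ends 16
channels at 16 (size 2, align 2) → ends 18
depth at 18 (size 1, align 1) → ends 19
pad 1 to align 4 for mip_level
mip_level at 20 (size 4, align 4) → ends 24
format at 24 (size 1, align 1) → ends 25
tail pad 3 to reach multiple of 4
total 28 bytes, alignment 4
— Meta2 —
channels at 0 (size 2, align 2) → ends 2
depth at 2 (size 1, align 1) → ends 3
format at 3 (size 1, align 1) → ends 4
pitch at 4 (size 1, align 1) → ends 5
pad 3 to align 4 for mip_level
mip_level at 8 (size 4, align 4) → ends 12
layer at 12 (size 2, align 2) → ends 14
pad 2 to align 4 for width
width at 16 (size 8, align 4) → ends 24
stride at 24 (size 4, align 4) → ends 28
total 28 bytes, alignment 4
28 − 28 = 0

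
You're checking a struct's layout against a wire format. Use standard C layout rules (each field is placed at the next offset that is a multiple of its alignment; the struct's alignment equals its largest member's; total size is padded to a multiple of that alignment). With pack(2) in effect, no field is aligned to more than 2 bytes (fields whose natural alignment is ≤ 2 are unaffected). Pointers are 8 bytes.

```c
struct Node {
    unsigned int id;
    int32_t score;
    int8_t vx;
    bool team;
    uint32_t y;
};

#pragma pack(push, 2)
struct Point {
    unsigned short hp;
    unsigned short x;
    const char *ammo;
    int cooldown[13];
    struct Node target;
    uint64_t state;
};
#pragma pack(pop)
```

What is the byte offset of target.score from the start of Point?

68

Node: id at 0 (size 4, align 4) → ends 4; score at 4 (size 4, align 4) → ends 8; vx at 8 (size 1, align 1) → ends 9; team at 9 (size 1, align 1) → ends 10; pad 2 to align 4 for y; y at 12 (size 4, align 4) → ends 16; total 16 bytes, alignment 4
hp at 0 (size 2, align 2) → ends 2
x at 2 (size 2, align 2) → ends 4
ammo at 4 (size 8, align 2) → ends 12
cooldown at 12 (size 52, align 2) → ends 64
target at 64 (size 16, align 2) → ends 80
within Node: score at 4
64 + 4 = 68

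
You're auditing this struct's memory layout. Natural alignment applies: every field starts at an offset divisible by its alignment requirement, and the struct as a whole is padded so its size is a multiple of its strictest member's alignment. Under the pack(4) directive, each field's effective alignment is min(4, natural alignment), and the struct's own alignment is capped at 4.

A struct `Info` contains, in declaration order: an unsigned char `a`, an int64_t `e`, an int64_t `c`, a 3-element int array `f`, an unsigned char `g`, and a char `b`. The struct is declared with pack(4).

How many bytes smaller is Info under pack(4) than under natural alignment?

4

natural layout:
  0..1  a  (1B, 1-aligned)
  1..8  -- padding (7B)
  8..16  e  (8B, 8-aligned)
  16..24  c  (8B, 8-aligned)
  24..36  f  (12B, 4-aligned)
  36..37  g  (1B, 1-aligned)
  37..38  b  (1B, 1-aligned)
  38..40  -- tail padding (2B)
  sizeof = 40, alignof = 8
packed(4) layout:
  0..1  a  (1B, 1-aligned)
  1..4  -- padding (3B)
  4..12  e  (8B, 4-aligned)
  12..20  c  (8B, 4-aligned)
  20..32  f  (12B, 4-aligned)
  32..33  g  (1B, 1-aligned)
  33..34  b  (1B, 1-aligned)
  34..36  -- tail padding (2B)
  sizeof = 36, alignof = 4
40 − 36 = 4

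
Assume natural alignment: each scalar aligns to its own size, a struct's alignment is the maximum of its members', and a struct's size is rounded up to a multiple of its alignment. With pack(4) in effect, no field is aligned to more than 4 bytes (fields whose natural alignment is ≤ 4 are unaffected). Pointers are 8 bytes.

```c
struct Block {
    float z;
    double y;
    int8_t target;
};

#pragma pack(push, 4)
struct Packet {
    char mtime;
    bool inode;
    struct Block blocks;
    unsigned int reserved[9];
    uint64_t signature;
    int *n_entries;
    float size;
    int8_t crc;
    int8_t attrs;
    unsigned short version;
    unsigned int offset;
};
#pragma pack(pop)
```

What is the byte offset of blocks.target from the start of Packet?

Block: z at 0 (size 4, align 4) → ends 4; pad 4 to align 8 for y; y at 8 (size 8, align 8) → ends 16; target at 16 (size 1, align 1) → ends 17; tail pad 7 to reach multiple of 8; total 24 bytes, alignment 8
mtime at 0 (size 1, align 1) → ends 1
inode at 1 (size 1, align 1) → ends 2
pad 2 to align 4 for blocks
blocks at 4 (size 24, align 4) → ends 28
within Block: target at 16
4 + 16 = 20

20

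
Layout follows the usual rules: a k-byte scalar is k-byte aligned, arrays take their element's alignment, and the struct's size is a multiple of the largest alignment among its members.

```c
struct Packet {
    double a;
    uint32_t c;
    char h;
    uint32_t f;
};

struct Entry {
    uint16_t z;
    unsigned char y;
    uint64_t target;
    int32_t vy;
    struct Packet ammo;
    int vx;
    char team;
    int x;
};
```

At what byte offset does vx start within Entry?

48

Packet: @0: a [8B, align 8] → 8; @8: c [4B, align 4] → 12; @12: h [1B, align 1] → 13; +3 pad (align 4); @16: f [4B, align 4] → 20; +4 tail pad (align 8); size 24, align 8
@0: z [2B, align 2] → 2
@2: y [1B, align 1] → 3
+5 pad (align 8)
@8: target [8B, align 8] → 16
@16: vy [4B, align 4] → 20
+4 pad (align 8)
@24: ammo [24B, align 8] → 48
@48: vx [4B, align 4] → 52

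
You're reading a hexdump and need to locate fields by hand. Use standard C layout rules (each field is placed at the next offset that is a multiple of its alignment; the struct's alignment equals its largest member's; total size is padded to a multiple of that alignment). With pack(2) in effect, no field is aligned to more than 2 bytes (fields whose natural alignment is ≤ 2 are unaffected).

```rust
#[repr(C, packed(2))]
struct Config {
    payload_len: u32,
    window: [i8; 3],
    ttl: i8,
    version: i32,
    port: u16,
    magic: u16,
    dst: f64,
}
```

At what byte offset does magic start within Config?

14

0..4  payload_len  (4B, 2-aligned)
4..7  window  (3B, 1-aligned)
7..8  ttl  (1B, 1-aligned)
8..12  version  (4B, 2-aligned)
12..14  port  (2B, 2-aligned)
14..16  magic  (2B, 2-aligned)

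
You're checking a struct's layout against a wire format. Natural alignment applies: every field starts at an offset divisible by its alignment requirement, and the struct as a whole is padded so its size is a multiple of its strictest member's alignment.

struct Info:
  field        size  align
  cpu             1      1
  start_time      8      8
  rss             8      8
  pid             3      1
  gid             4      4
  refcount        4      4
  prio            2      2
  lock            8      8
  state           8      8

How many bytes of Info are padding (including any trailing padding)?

@0: cpu [1B, align 1] → 1
+7 pad (align 8)
@8: start_time [8B, align 8] → 16
@16: rss [8B, align 8] → 24
@24: pid [3B, align 1] → 27
+1 pad (align 4)
@28: gid [4B, align 4] → 32
@32: refcount [4B, align 4] → 36
@36: prio [2B, align 2] → 38
+2 pad (align 8)
@40: lock [8B, align 8] → 48
@48: state [8B, align 8] → 56
size 56, align 8
data bytes 46, size 56 → padding 10

10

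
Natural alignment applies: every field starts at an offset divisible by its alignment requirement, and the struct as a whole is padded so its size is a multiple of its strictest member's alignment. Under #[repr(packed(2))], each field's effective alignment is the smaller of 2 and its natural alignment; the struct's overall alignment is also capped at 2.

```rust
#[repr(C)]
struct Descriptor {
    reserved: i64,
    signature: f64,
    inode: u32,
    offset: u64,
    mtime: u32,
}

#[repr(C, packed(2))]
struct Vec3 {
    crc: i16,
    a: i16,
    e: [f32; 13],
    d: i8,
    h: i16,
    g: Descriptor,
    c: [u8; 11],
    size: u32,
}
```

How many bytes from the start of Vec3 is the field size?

Descriptor: reserved at 0 (size 8, align 8) → ends 8; signature at 8 (size 8, align 8) → ends 16; inode at 16 (size 4, align 4) → ends 20; pad 4 to align 8 for offset; offset at 24 (size 8, align 8) → ends 32; mtime at 32 (size 4, align 4) → ends 36; tail pad 4 to reach multiple of 8; total 40 bytes, alignment 8
crc at 0 (size 2, align 2) → ends 2
a at 2 (size 2, align 2) → ends 4
e at 4 (size 52, align 2) → ends 56
d at 56 (size 1, align 1) → ends 57
pad 1 to align 2 for h
h at 58 (size 2, align 2) → ends 60
g at 60 (size 40, align 2) → ends 100
c at 100 (size 11, align 1) → ends 111
pad 1 to align 2 for size
size at 112 (size 4, align 2) → ends 116

112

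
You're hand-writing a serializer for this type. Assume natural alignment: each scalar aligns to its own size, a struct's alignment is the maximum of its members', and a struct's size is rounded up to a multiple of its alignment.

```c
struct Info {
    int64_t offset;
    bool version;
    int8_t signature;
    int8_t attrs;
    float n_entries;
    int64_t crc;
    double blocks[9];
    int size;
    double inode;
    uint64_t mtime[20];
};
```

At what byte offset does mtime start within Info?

112

offset at 0 (size 8, align 8) → ends 8
version at 8 (size 1, align 1) → ends 9
signature at 9 (size 1, align 1) → ends 10
attrs at 10 (size 1, align 1) → ends 11
pad 1 to align 4 for n_entries
n_entries at 12 (size 4, align 4) → ends 16
crc at 16 (size 8, align 8) → ends 24
blocks at 24 (size 72, align 8) → ends 96
size at 96 (size 4, align 4) → ends 100
pad 4 to align 8 for inode
inode at 104 (size 8, align 8) → ends 112
mtime at 112 (size 160, align 8) → ends 272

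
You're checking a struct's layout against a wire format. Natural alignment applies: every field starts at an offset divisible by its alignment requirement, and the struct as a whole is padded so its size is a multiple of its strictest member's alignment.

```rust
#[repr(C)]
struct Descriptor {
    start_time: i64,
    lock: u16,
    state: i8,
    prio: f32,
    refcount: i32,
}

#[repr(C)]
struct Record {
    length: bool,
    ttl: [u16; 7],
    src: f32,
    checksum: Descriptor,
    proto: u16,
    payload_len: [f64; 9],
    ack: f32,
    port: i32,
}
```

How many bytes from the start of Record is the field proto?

48

Descriptor: start_time at 0 (size 8, align 8) → ends 8; lock at 8 (size 2, align 2) → ends 10; state at 10 (size 1, align 1) → ends 11; pad 1 to align 4 for prio; prio at 12 (size 4, align 4) → ends 16; refcount at 16 (size 4, align 4) → ends 20; tail pad 4 to reach multiple of 8; total 24 bytes, alignment 8
length at 0 (size 1, align 1) → ends 1
pad 1 to align 2 for ttl
ttl at 2 (size 14, align 2) → ends 16
src at 16 (size 4, align 4) → ends 20
pad 4 to align 8 for checksum
checksum at 24 (size 24, align 8) → ends 48
proto at 48 (size 2, align 2) → ends 50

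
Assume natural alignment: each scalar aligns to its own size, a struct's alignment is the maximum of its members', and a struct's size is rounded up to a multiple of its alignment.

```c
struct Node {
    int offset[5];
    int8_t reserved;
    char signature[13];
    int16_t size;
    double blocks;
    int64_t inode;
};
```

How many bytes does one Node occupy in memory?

0..20  offset  (20B, 4-aligned)
20..21  reserved  (1B, 1-aligned)
21..34  signature  (13B, 1-aligned)
34..36  size  (2B, 2-aligned)
36..40  -- padding (4B)
40..48  blocks  (8B, 8-aligned)
48..56  inode  (8B, 8-aligned)
sizeof = 56, alignof = 8

56 bytes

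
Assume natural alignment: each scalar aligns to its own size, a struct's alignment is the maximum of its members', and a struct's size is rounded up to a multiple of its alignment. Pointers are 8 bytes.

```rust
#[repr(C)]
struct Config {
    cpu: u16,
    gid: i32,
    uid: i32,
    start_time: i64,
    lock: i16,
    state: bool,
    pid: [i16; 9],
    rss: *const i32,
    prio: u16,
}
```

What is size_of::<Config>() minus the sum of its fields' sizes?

cpu at 0 (size 2, align 2) → ends 2
pad 2 to align 4 for gid
gid at 4 (size 4, align 4) → ends 8
uid at 8 (size 4, align 4) → ends 12
pad 4 to align 8 for start_time
start_time at 16 (size 8, align 8) → ends 24
lock at 24 (size 2, align 2) → ends 26
state at 26 (size 1, align 1) → ends 27
pad 1 to align 2 for pid
pid at 28 (size 18, align 2) → ends 46
pad 2 to align 8 for rss
rss at 48 (size 8, align 8) → ends 56
prio at 56 (size 2, align 2) → ends 58
tail pad 6 to reach multiple of 8
total 64 bytes, alignment 8
data bytes 49, size 64 → padding 15

15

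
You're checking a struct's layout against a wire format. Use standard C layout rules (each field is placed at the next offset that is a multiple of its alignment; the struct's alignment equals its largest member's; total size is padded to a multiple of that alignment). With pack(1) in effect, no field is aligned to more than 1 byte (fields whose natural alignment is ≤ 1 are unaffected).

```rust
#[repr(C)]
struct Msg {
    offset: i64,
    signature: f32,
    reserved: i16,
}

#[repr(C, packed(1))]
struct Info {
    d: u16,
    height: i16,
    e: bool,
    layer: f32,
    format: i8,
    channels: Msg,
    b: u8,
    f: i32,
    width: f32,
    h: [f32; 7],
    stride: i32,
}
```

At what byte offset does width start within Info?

Msg: @0: offset [8B, align 8] → 8; @8: signature [4B, align 4] → 12; @12: reserved [2B, align 2] → 14; +2 tail pad (align 8); size 16, align 8
@0: d [2B, align 1] → 2
@2: height [2B, align 1] → 4
@4: e [1B, align 1] → 5
@5: layer [4B, align 1] → 9
@9: format [1B, align 1] → 10
@10: channels [16B, align 1] → 26
@26: b [1B, align 1] → 27
@27: f [4B, align 1] → 31
@31: width [4B, align 1] → 35

31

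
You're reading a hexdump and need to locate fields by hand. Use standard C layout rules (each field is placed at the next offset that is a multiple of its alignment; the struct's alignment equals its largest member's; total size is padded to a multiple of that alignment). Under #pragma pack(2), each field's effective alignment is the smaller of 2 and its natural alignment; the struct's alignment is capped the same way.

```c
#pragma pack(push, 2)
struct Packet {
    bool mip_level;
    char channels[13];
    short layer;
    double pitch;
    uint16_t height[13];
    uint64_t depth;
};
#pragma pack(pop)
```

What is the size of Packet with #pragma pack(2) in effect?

@0: mip_level [1B, align 1] → 1
@1: channels [13B, align 1] → 14
@14: layer [2B, align 2] → 16
@16: pitch [8B, align 2] → 24
@24: height [26B, align 2] → 50
@50: depth [8B, align 2] → 58
size 58, align 2

58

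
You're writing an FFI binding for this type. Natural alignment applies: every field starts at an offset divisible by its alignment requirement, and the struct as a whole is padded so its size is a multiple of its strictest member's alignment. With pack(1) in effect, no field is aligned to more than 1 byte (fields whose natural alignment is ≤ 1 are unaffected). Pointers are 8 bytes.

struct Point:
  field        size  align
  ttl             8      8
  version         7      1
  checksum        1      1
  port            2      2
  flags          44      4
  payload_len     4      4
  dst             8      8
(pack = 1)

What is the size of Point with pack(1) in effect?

0..8  ttl  (8B, 1-aligned)
8..15  version  (7B, 1-aligned)
15..16  checksum  (1B, 1-aligned)
16..18  port  (2B, 1-aligned)
18..62  flags  (44B, 1-aligned)
62..66  payload_len  (4B, 1-aligned)
66..74  dst  (8B, 1-aligned)
sizeof = 74, alignof = 1

74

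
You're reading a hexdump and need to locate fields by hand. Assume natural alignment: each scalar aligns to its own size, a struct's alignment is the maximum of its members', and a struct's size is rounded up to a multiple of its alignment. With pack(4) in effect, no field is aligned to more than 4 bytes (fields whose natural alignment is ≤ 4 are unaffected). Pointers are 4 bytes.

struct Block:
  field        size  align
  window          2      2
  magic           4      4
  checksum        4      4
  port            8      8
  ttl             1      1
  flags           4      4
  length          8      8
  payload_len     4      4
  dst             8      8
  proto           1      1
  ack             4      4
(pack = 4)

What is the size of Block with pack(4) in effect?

56

window at 0 (size 2, align 2) → ends 2
pad 2 to align 4 for magic
magic at 4 (size 4, align 4) → ends 8
checksum at 8 (size 4, align 4) → ends 12
port at 12 (size 8, align 4) → ends 20
ttl at 20 (size 1, align 1) → ends 21
pad 3 to align 4 for flags
flags at 24 (size 4, align 4) → ends 28
length at 28 (size 8, align 4) → ends 36
payload_len at 36 (size 4, align 4) → ends 40
dst at 40 (size 8, align 4) → ends 48
proto at 48 (size 1, align 1) → ends 49
pad 3 to align 4 for ack
ack at 52 (size 4, align 4) → ends 56
total 56 bytes, alignment 4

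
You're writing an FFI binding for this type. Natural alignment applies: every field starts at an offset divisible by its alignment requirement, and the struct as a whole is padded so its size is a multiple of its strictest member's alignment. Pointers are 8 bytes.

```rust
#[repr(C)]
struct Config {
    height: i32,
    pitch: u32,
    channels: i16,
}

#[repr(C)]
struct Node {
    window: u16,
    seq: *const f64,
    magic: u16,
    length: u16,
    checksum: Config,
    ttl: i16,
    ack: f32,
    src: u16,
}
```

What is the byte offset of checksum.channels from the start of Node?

28

Config: 0..4  height  (4B, 4-aligned); 4..8  pitch  (4B, 4-aligned); 8..10  channels  (2B, 2-aligned); 10..12  -- tail padding (2B); sizeof = 12, alignof = 4
0..2  window  (2B, 2-aligned)
2..8  -- padding (6B)
8..16  seq  (8B, 8-aligned)
16..18  magic  (2B, 2-aligned)
18..20  length  (2B, 2-aligned)
20..32  checksum  (12B, 4-aligned)
within Config: channels at 8
20 + 8 = 28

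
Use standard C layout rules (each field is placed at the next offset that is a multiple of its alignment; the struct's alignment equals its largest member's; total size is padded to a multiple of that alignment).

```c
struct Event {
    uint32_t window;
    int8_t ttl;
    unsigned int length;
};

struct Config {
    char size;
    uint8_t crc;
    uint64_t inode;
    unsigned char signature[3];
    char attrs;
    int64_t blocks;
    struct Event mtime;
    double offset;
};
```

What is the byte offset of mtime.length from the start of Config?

Event: 0..4  window  (4B, 4-aligned); 4..5  ttl  (1B, 1-aligned); 5..8  -- padding (3B); 8..12  length  (4B, 4-aligned); sizeof = 12, alignof = 4
0..1  size  (1B, 1-aligned)
1..2  crc  (1B, 1-aligned)
2..8  -- padding (6B)
8..16  inode  (8B, 8-aligned)
16..19  signature  (3B, 1-aligned)
19..20  attrs  (1B, 1-aligned)
20..24  -- padding (4B)
24..32  blocks  (8B, 8-aligned)
32..44  mtime  (12B, 4-aligned)
within Event: length at 8
32 + 8 = 40

40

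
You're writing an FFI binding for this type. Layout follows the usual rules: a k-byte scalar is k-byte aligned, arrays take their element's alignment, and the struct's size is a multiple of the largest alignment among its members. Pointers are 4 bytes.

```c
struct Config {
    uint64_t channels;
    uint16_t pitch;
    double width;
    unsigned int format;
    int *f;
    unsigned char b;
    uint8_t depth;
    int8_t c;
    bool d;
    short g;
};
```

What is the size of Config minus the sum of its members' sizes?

@0: channels [8B, align 8] → 8
@8: pitch [2B, align 2] → 10
+6 pad (align 8)
@16: width [8B, align 8] → 24
@24: format [4B, align 4] → 28
@28: f [4B, align 4] → 32
@32: b [1B, align 1] → 33
@33: depth [1B, align 1] → 34
@34: c [1B, align 1] → 35
@35: d [1B, align 1] → 36
@36: g [2B, align 2] → 38
+2 tail pad (align 8)
size 40, align 8
data bytes 32, size 40 → padding 8

8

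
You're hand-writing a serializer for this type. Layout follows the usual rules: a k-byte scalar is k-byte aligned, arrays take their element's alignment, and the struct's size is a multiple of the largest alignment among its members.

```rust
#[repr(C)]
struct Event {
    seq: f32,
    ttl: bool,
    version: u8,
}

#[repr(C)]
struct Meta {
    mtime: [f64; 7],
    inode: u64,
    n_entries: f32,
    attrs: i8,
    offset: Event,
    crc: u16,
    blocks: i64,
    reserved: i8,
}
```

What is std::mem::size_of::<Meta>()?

Event: seq at 0 (size 4, align 4) → ends 4; ttl at 4 (size 1, align 1) → ends 5; version at 5 (size 1, align 1) → ends 6; tail pad 2 to reach multiple of 4; total 8 bytes, alignment 4
mtime at 0 (size 56, align 8) → ends 56
inode at 56 (size 8, align 8) → ends 64
n_entries at 64 (size 4, align 4) → ends 68
attrs at 68 (size 1, align 1) → ends 69
pad 3 to align 4 for offset
offset at 72 (size 8, align 4) → ends 80
crc at 80 (size 2, align 2) → ends 82
pad 6 to align 8 for blocks
blocks at 88 (size 8, align 8) → ends 96
reserved at 96 (size 1, align 1) → ends 97
tail pad 7 to reach multiple of 8
total 104 bytes, alignment 8

104 bytes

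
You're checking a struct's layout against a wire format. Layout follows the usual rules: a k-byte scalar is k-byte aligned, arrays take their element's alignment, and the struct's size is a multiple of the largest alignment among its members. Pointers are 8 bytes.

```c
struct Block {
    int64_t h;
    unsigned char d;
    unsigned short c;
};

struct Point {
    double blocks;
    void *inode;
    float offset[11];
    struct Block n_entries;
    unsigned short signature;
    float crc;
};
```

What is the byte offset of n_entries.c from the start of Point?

Block: h at 0 (size 8, align 8) → ends 8; d at 8 (size 1, align 1) → ends 9; pad 1 to align 2 for c; c at 10 (size 2, align 2) → ends 12; tail pad 4 to reach multiple of 8; total 16 bytes, alignment 8
blocks at 0 (size 8, align 8) → ends 8
inode at 8 (size 8, align 8) → ends 16
offset at 16 (size 44, align 4) → ends 60
pad 4 to align 8 for n_entries
n_entries at 64 (size 16, align 8) → ends 80
within Block: c at 10
64 + 10 = 74

74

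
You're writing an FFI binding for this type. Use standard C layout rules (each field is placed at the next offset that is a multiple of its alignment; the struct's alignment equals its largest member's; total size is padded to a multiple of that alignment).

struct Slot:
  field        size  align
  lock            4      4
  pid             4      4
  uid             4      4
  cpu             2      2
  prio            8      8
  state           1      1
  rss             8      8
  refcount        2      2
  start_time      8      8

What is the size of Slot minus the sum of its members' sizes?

lock at 0 (size 4, align 4) → ends 4
pid at 4 (size 4, align 4) → ends 8
uid at 8 (size 4, align 4) → ends 12
cpu at 12 (size 2, align 2) → ends 14
pad 2 to align 8 for prio
prio at 16 (size 8, align 8) → ends 24
state at 24 (size 1, align 1) → ends 25
pad 7 to align 8 for rss
rss at 32 (size 8, align 8) → ends 40
refcount at 40 (size 2, align 2) → ends 42
pad 6 to align 8 for start_time
start_time at 48 (size 8, align 8) → ends 56
total 56 bytes, alignment 8
data bytes 41, size 56 → padding 15

15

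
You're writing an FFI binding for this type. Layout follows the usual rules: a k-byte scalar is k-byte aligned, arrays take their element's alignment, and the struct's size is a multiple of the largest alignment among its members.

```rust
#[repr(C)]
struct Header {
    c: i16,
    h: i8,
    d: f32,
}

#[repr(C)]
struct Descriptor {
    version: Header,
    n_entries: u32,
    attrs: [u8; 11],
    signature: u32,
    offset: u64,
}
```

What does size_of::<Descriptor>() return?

Header: 0..2  c  (2B, 2-aligned); 2..3  h  (1B, 1-aligned); 3..4  -- padding (1B); 4..8  d  (4B, 4-aligned); sizeof = 8, alignof = 4
0..8  version  (8B, 4-aligned)
8..12  n_entries  (4B, 4-aligned)
12..23  attrs  (11B, 1-aligned)
23..24  -- padding (1B)
24..28  signature  (4B, 4-aligned)
28..32  -- padding (4B)
32..40  offset  (8B, 8-aligned)
sizeof = 40, alignof = 8

40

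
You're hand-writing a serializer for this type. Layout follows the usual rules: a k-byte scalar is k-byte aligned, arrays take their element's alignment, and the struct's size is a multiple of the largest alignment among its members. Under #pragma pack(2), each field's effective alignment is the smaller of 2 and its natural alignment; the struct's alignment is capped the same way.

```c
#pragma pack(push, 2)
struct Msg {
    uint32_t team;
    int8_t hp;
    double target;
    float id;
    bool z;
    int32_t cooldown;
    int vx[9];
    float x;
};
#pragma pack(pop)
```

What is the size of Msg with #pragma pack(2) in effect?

team at 0 (size 4, align 2) → ends 4
hp at 4 (size 1, align 1) → ends 5
pad 1 to align 2 for target
target at 6 (size 8, align 2) → ends 14
id at 14 (size 4, align 2) → ends 18
z at 18 (size 1, align 1) → ends 19
pad 1 to align 2 for cooldown
cooldown at 20 (size 4, align 2) → ends 24
vx at 24 (size 36, align 2) → ends 60
x at 60 (size 4, align 2) → ends 64
total 64 bytes, alignment 2

64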